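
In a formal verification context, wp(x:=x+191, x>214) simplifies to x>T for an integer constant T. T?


Formula: wp(x:=E, P) = P[E/x] (substitute E for x in postcondition)
Step 1: Postcondition: x>214
Step 2: Substitute x+191 for x: x+191>214
Step 3: Solve for x: x > 214-191 = 23

23


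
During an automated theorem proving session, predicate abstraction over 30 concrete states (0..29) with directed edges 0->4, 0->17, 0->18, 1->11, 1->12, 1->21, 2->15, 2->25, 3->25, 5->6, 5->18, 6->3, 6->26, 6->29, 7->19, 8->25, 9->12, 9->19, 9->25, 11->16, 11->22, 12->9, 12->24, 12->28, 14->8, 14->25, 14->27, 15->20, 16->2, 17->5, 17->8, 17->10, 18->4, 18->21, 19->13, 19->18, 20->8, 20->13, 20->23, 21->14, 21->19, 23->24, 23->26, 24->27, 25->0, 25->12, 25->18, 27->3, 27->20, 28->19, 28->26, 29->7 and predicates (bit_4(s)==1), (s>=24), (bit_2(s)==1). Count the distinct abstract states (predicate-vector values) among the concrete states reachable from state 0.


BFS from 0:
Concrete reachable: {0, 3, 4, 5, 6, 7, 8, 9, 10, 12, 13, 14, 17, 18, 19, 20, 21, 23, 24, 25, 26, 27, 28, 29}
Abstract via predicates (bit_4(s)==1), (s>=24), (bit_2(s)==1):
  (0,0,0) <- {0, 3, 8, 9, 10}
  (0,0,1) <- {4, 5, 6, 7, 12, 13, 14}
  (1,0,0) <- {17, 18, 19}
  (1,0,1) <- {20, 21, 23}
  (1,1,0) <- {24, 25, 26, 27}
  (1,1,1) <- {28, 29}
Distinct abstract states = 6

6


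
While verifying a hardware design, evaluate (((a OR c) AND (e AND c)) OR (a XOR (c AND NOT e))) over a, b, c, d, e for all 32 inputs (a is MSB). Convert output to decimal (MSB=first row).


Formula: (((a OR c) AND (e AND c)) OR (a XOR (c AND NOT e))) over a, b, c, d, e (32 rows)
Evaluate each row (bits = a,b,c,d,e, MSB first):
  row 0 [00000]: (((0 OR 0) AND (0 AND 0)) OR (0 XOR (0 AND NOT 0))) -> 0
  row 1 [00001]: (((0 OR 0) AND (1 AND 0)) OR (0 XOR (0 AND NOT 1))) -> 0
  row 2 [00010]: (((0 OR 0) AND (0 AND 0)) OR (0 XOR (0 AND NOT 0))) -> 0
  row 3 [00011]: (((0 OR 0) AND (1 AND 0)) OR (0 XOR (0 AND NOT 1))) -> 0
  row 4 [00100]: (((0 OR 1) AND (0 AND 1)) OR (0 XOR (1 AND NOT 0))) -> 1
  row 5 [00101]: (((0 OR 1) AND (1 AND 1)) OR (0 XOR (1 AND NOT 1))) -> 1
  row 6 [00110]: (((0 OR 1) AND (0 AND 1)) OR (0 XOR (1 AND NOT 0))) -> 1
  row 7 [00111]: (((0 OR 1) AND (1 AND 1)) OR (0 XOR (1 AND NOT 1))) -> 1
  row 8 [01000]: (((0 OR 0) AND (0 AND 0)) OR (0 XOR (0 AND NOT 0))) -> 0
  row 9 [01001]: (((0 OR 0) AND (1 AND 0)) OR (0 XOR (0 AND NOT 1))) -> 0
  row 10 [01010]: (((0 OR 0) AND (0 AND 0)) OR (0 XOR (0 AND NOT 0))) -> 0
  row 11 [01011]: (((0 OR 0) AND (1 AND 0)) OR (0 XOR (0 AND NOT 1))) -> 0
  row 12 [01100]: (((0 OR 1) AND (0 AND 1)) OR (0 XOR (1 AND NOT 0))) -> 1
  row 13 [01101]: (((0 OR 1) AND (1 AND 1)) OR (0 XOR (1 AND NOT 1))) -> 1
  row 14 [01110]: (((0 OR 1) AND (0 AND 1)) OR (0 XOR (1 AND NOT 0))) -> 1
  row 15 [01111]: (((0 OR 1) AND (1 AND 1)) OR (0 XOR (1 AND NOT 1))) -> 1
  row 16 [10000]: (((1 OR 0) AND (0 AND 0)) OR (1 XOR (0 AND NOT 0))) -> 1
  row 17 [10001]: (((1 OR 0) AND (1 AND 0)) OR (1 XOR (0 AND NOT 1))) -> 1
  row 18 [10010]: (((1 OR 0) AND (0 AND 0)) OR (1 XOR (0 AND NOT 0))) -> 1
  row 19 [10011]: (((1 OR 0) AND (1 AND 0)) OR (1 XOR (0 AND NOT 1))) -> 1
  row 20 [10100]: (((1 OR 1) AND (0 AND 1)) OR (1 XOR (1 AND NOT 0))) -> 0
  row 21 [10101]: (((1 OR 1) AND (1 AND 1)) OR (1 XOR (1 AND NOT 1))) -> 1
  row 22 [10110]: (((1 OR 1) AND (0 AND 1)) OR (1 XOR (1 AND NOT 0))) -> 0
  row 23 [10111]: (((1 OR 1) AND (1 AND 1)) OR (1 XOR (1 AND NOT 1))) -> 1
  row 24 [11000]: (((1 OR 0) AND (0 AND 0)) OR (1 XOR (0 AND NOT 0))) -> 1
  row 25 [11001]: (((1 OR 0) AND (1 AND 0)) OR (1 XOR (0 AND NOT 1))) -> 1
  row 26 [11010]: (((1 OR 0) AND (0 AND 0)) OR (1 XOR (0 AND NOT 0))) -> 1
  row 27 [11011]: (((1 OR 0) AND (1 AND 0)) OR (1 XOR (0 AND NOT 1))) -> 1
  row 28 [11100]: (((1 OR 1) AND (0 AND 1)) OR (1 XOR (1 AND NOT 0))) -> 0
  row 29 [11101]: (((1 OR 1) AND (1 AND 1)) OR (1 XOR (1 AND NOT 1))) -> 1
  row 30 [11110]: (((1 OR 1) AND (0 AND 1)) OR (1 XOR (1 AND NOT 0))) -> 0
  row 31 [11111]: (((1 OR 1) AND (1 AND 1)) OR (1 XOR (1 AND NOT 1))) -> 1
Full result column, 4 rows per line (a,b,c fixed per line; d,e runs 00..11 left to right):
  rows 0-3 [a,b,c=000]: 0000  = hex 0
  rows 4-7 [a,b,c=001]: 1111  = hex F
  rows 8-11 [a,b,c=010]: 0000  = hex 0
  rows 12-15 [a,b,c=011]: 1111  = hex F
  rows 16-19 [a,b,c=100]: 1111  = hex F
  rows 20-23 [a,b,c=101]: 0101  = hex 5
  rows 24-27 [a,b,c=110]: 1111  = hex F
  rows 28-31 [a,b,c=111]: 0101  = hex 5
Output column (row 0 .. row 31) = 00001111000011111111010111110101
Output column grouped in 4s = 0000 1111 0000 1111 1111 0101 1111 0101 = 0x0F0FF5F5
Convert to decimal digit by digit (value = value*16 + digit):
  0 -> 0
  0*16 + 15 (F) = 15
  15*16 + 0 = 240
  240*16 + 15 (F) = 3855
  3855*16 + 15 (F) = 61695
  61695*16 + 5 = 987125
  987125*16 + 15 (F) = 15794015
  15794015*16 + 5 = 252704245
Decimal = 252704245

252704245


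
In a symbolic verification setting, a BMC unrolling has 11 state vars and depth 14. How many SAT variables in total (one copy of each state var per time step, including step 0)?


BMC unrolls to depth k, creating one copy of each state var for steps 0..k.
Step count = 14 + 1 = 15 (steps 0 through 14)
Vars per step = 11
Total = 11 * 15 = 165

165


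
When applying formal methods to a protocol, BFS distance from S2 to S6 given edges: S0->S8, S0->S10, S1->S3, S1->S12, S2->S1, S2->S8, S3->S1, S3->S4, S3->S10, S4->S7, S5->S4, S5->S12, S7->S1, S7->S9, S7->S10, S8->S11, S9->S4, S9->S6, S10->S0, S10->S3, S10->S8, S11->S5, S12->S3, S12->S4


BFS layer-by-layer from S2:
  dist 0: {S2}
  dist 1: {S1, S8}
  dist 2: {S3, S11, S12}
  dist 3: {S4, S5, S10}
  dist 4: {S0, S7}
  dist 5: {S9}
  dist 6: {S6}
  -> S6 reached at distance 6
Shortest path length = 6

6


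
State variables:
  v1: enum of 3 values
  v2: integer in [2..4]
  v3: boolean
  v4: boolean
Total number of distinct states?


State space = product of domain sizes of all variables.
Domain sizes:
  v1 (enum of 3 values): 3
  v2 (integer in [2..4]): 3
  v3 (boolean): 2
  v4 (boolean): 2
Product = 3 * 3 * 2 * 2 = 36

36


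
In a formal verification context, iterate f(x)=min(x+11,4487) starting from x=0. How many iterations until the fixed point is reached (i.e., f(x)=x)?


Step 1: x=0, cap=4487, increment=11
Step 2: x grows by 11 each step until capped at 4487; fixed point is x=4487
Step 3: iterations = ceil(4487/11) = 408

408


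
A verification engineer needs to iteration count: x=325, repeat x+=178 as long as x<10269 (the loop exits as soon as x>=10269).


Step 1: x goes from 325 toward 10269 by 178; the body runs while x<10269, so iterations = ceil((bound-start)/step)
Step 2: Distance=9944
Step 3: ceil(9944/178)=56

56


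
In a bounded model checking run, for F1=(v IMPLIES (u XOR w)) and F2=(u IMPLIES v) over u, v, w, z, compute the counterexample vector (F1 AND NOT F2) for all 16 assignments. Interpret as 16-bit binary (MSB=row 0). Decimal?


F1 = (v IMPLIES (u XOR w))
F2 = (u IMPLIES v)
Counterexample to F1=>F2 is where F1=1 and F2=0.
Evaluate each row (bits = u,v,w,z, MSB first):
  row 0 [0000]: F1=1 F2=1 -> F1&~F2 -> 0
  row 1 [0001]: F1=1 F2=1 -> F1&~F2 -> 0
  row 2 [0010]: F1=1 F2=1 -> F1&~F2 -> 0
  row 3 [0011]: F1=1 F2=1 -> F1&~F2 -> 0
  row 4 [0100]: F1=0 F2=1 -> F1&~F2 -> 0
  row 5 [0101]: F1=0 F2=1 -> F1&~F2 -> 0
  row 6 [0110]: F1=1 F2=1 -> F1&~F2 -> 0
  row 7 [0111]: F1=1 F2=1 -> F1&~F2 -> 0
  row 8 [1000]: F1=1 F2=0 -> F1&~F2 -> 1
  row 9 [1001]: F1=1 F2=0 -> F1&~F2 -> 1
  row 10 [1010]: F1=1 F2=0 -> F1&~F2 -> 1
  row 11 [1011]: F1=1 F2=0 -> F1&~F2 -> 1
  row 12 [1100]: F1=1 F2=1 -> F1&~F2 -> 0
  row 13 [1101]: F1=1 F2=1 -> F1&~F2 -> 0
  row 14 [1110]: F1=0 F2=1 -> F1&~F2 -> 0
  row 15 [1111]: F1=0 F2=1 -> F1&~F2 -> 0
Full result column, 4 rows per line (u,v fixed per line; w,z runs 00..11 left to right):
  rows 0-3 [u,v=00]: 0000  = hex 0
  rows 4-7 [u,v=01]: 0000  = hex 0
  rows 8-11 [u,v=10]: 1111  = hex F
  rows 12-15 [u,v=11]: 0000  = hex 0
Counterexample vector (row 0 .. row 15) = 0000000011110000
Output column grouped in 4s = 0000 0000 1111 0000 = 0x00F0
Convert to decimal digit by digit (value = value*16 + digit):
  0 -> 0
  0*16 + 0 = 0
  0*16 + 15 (F) = 15
  15*16 + 0 = 240
Decimal = 240

240


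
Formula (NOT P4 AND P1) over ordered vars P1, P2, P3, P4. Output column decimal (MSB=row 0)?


Formula: (NOT P4 AND P1) over P1, P2, P3, P4 (16 rows)
Evaluate each row (bits = P1,P2,P3,P4, MSB first):
  row 0 [0000]: (NOT 0 AND 0) -> 0
  row 1 [0001]: (NOT 1 AND 0) -> 0
  row 2 [0010]: (NOT 0 AND 0) -> 0
  row 3 [0011]: (NOT 1 AND 0) -> 0
  row 4 [0100]: (NOT 0 AND 0) -> 0
  row 5 [0101]: (NOT 1 AND 0) -> 0
  row 6 [0110]: (NOT 0 AND 0) -> 0
  row 7 [0111]: (NOT 1 AND 0) -> 0
  row 8 [1000]: (NOT 0 AND 1) -> 1
  row 9 [1001]: (NOT 1 AND 1) -> 0
  row 10 [1010]: (NOT 0 AND 1) -> 1
  row 11 [1011]: (NOT 1 AND 1) -> 0
  row 12 [1100]: (NOT 0 AND 1) -> 1
  row 13 [1101]: (NOT 1 AND 1) -> 0
  row 14 [1110]: (NOT 0 AND 1) -> 1
  row 15 [1111]: (NOT 1 AND 1) -> 0
Full result column, 4 rows per line (P1,P2 fixed per line; P3,P4 runs 00..11 left to right):
  rows 0-3 [P1,P2=00]: 0000  = hex 0
  rows 4-7 [P1,P2=01]: 0000  = hex 0
  rows 8-11 [P1,P2=10]: 1010  = hex A
  rows 12-15 [P1,P2=11]: 1010  = hex A
Output column (row 0 .. row 15) = 0000000010101010
Output column grouped in 4s = 0000 0000 1010 1010 = 0x00AA
Convert to decimal digit by digit (value = value*16 + digit):
  0 -> 0
  0*16 + 0 = 0
  0*16 + 10 (A) = 10
  10*16 + 10 (A) = 170
Decimal = 170

170


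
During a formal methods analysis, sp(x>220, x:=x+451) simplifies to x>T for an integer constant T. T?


Formula: sp(P, x:=E) = exists old_x. (x = E[old_x/x]) AND P[old_x/x] (old_x is the value of x before the assignment; eliminate old_x by solving x = E[old_x/x] for old_x)
Step 1: Precondition P: x>220, i.e. old_x > 220
Step 2: Assignment gives x = old_x + 451, so old_x = x - 451
Step 3: Substitute into P: x - 451 > 220
Step 4: Simplify: x > 220+451 = 671

671


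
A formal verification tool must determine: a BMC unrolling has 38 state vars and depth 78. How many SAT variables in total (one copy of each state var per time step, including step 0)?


BMC unrolls to depth k, creating one copy of each state var for steps 0..k.
Step count = 78 + 1 = 79 (steps 0 through 78)
Vars per step = 38
Total = 38 * 79 = 3002

3002


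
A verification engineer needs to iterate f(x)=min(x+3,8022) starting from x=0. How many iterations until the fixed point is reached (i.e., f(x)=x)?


Step 1: x=0, cap=8022, increment=3
Step 2: x grows by 3 each step until capped at 8022; fixed point is x=8022
Step 3: iterations = ceil(8022/3) = 2674

2674


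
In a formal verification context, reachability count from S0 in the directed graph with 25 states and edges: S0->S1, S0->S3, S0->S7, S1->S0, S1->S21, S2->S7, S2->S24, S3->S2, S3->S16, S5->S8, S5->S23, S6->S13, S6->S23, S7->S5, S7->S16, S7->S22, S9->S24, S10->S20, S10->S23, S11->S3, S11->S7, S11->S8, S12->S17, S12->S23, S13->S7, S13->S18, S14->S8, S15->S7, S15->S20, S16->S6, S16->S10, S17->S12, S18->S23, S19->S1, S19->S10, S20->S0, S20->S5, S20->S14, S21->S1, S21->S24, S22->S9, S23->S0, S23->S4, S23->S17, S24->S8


BFS from S0:
  layer 0: {S0}
  layer 1: {S1, S3, S7}
  layer 2: {S2, S5, S16, S21, S22}
  layer 3: {S6, S8, S9, S10, S23, S24}
  layer 4: {S4, S13, S17, S20}
  layer 5: {S12, S14, S18}
Reachable set: {S0, S1, S2, S3, S4, S5, S6, S7, S8, S9, S10, S12, S13, S14, S16, S17, S18, S20, S21, S22, S23, S24}
Count = 22

22


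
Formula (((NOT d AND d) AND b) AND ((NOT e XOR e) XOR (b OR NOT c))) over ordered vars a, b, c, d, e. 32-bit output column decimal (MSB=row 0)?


Formula: (((NOT d AND d) AND b) AND ((NOT e XOR e) XOR (b OR NOT c))) over a, b, c, d, e (32 rows)
Evaluate each row (bits = a,b,c,d,e, MSB first):
  row 0 [00000]: (((NOT 0 AND 0) AND 0) AND ((NOT 0 XOR 0) XOR (0 OR NOT 0))) -> 0
  row 1 [00001]: (((NOT 0 AND 0) AND 0) AND ((NOT 1 XOR 1) XOR (0 OR NOT 0))) -> 0
  row 2 [00010]: (((NOT 1 AND 1) AND 0) AND ((NOT 0 XOR 0) XOR (0 OR NOT 0))) -> 0
  row 3 [00011]: (((NOT 1 AND 1) AND 0) AND ((NOT 1 XOR 1) XOR (0 OR NOT 0))) -> 0
  row 4 [00100]: (((NOT 0 AND 0) AND 0) AND ((NOT 0 XOR 0) XOR (0 OR NOT 1))) -> 0
  row 5 [00101]: (((NOT 0 AND 0) AND 0) AND ((NOT 1 XOR 1) XOR (0 OR NOT 1))) -> 0
  row 6 [00110]: (((NOT 1 AND 1) AND 0) AND ((NOT 0 XOR 0) XOR (0 OR NOT 1))) -> 0
  row 7 [00111]: (((NOT 1 AND 1) AND 0) AND ((NOT 1 XOR 1) XOR (0 OR NOT 1))) -> 0
  row 8 [01000]: (((NOT 0 AND 0) AND 1) AND ((NOT 0 XOR 0) XOR (1 OR NOT 0))) -> 0
  row 9 [01001]: (((NOT 0 AND 0) AND 1) AND ((NOT 1 XOR 1) XOR (1 OR NOT 0))) -> 0
  row 10 [01010]: (((NOT 1 AND 1) AND 1) AND ((NOT 0 XOR 0) XOR (1 OR NOT 0))) -> 0
  row 11 [01011]: (((NOT 1 AND 1) AND 1) AND ((NOT 1 XOR 1) XOR (1 OR NOT 0))) -> 0
  row 12 [01100]: (((NOT 0 AND 0) AND 1) AND ((NOT 0 XOR 0) XOR (1 OR NOT 1))) -> 0
  row 13 [01101]: (((NOT 0 AND 0) AND 1) AND ((NOT 1 XOR 1) XOR (1 OR NOT 1))) -> 0
  row 14 [01110]: (((NOT 1 AND 1) AND 1) AND ((NOT 0 XOR 0) XOR (1 OR NOT 1))) -> 0
  row 15 [01111]: (((NOT 1 AND 1) AND 1) AND ((NOT 1 XOR 1) XOR (1 OR NOT 1))) -> 0
  row 16 [10000]: (((NOT 0 AND 0) AND 0) AND ((NOT 0 XOR 0) XOR (0 OR NOT 0))) -> 0
  row 17 [10001]: (((NOT 0 AND 0) AND 0) AND ((NOT 1 XOR 1) XOR (0 OR NOT 0))) -> 0
  row 18 [10010]: (((NOT 1 AND 1) AND 0) AND ((NOT 0 XOR 0) XOR (0 OR NOT 0))) -> 0
  row 19 [10011]: (((NOT 1 AND 1) AND 0) AND ((NOT 1 XOR 1) XOR (0 OR NOT 0))) -> 0
  row 20 [10100]: (((NOT 0 AND 0) AND 0) AND ((NOT 0 XOR 0) XOR (0 OR NOT 1))) -> 0
  row 21 [10101]: (((NOT 0 AND 0) AND 0) AND ((NOT 1 XOR 1) XOR (0 OR NOT 1))) -> 0
  row 22 [10110]: (((NOT 1 AND 1) AND 0) AND ((NOT 0 XOR 0) XOR (0 OR NOT 1))) -> 0
  row 23 [10111]: (((NOT 1 AND 1) AND 0) AND ((NOT 1 XOR 1) XOR (0 OR NOT 1))) -> 0
  row 24 [11000]: (((NOT 0 AND 0) AND 1) AND ((NOT 0 XOR 0) XOR (1 OR NOT 0))) -> 0
  row 25 [11001]: (((NOT 0 AND 0) AND 1) AND ((NOT 1 XOR 1) XOR (1 OR NOT 0))) -> 0
  row 26 [11010]: (((NOT 1 AND 1) AND 1) AND ((NOT 0 XOR 0) XOR (1 OR NOT 0))) -> 0
  row 27 [11011]: (((NOT 1 AND 1) AND 1) AND ((NOT 1 XOR 1) XOR (1 OR NOT 0))) -> 0
  row 28 [11100]: (((NOT 0 AND 0) AND 1) AND ((NOT 0 XOR 0) XOR (1 OR NOT 1))) -> 0
  row 29 [11101]: (((NOT 0 AND 0) AND 1) AND ((NOT 1 XOR 1) XOR (1 OR NOT 1))) -> 0
  row 30 [11110]: (((NOT 1 AND 1) AND 1) AND ((NOT 0 XOR 0) XOR (1 OR NOT 1))) -> 0
  row 31 [11111]: (((NOT 1 AND 1) AND 1) AND ((NOT 1 XOR 1) XOR (1 OR NOT 1))) -> 0
Full result column, 4 rows per line (a,b,c fixed per line; d,e runs 00..11 left to right):
  rows 0-3 [a,b,c=000]: 0000  = hex 0
  rows 4-7 [a,b,c=001]: 0000  = hex 0
  rows 8-11 [a,b,c=010]: 0000  = hex 0
  rows 12-15 [a,b,c=011]: 0000  = hex 0
  rows 16-19 [a,b,c=100]: 0000  = hex 0
  rows 20-23 [a,b,c=101]: 0000  = hex 0
  rows 24-27 [a,b,c=110]: 0000  = hex 0
  rows 28-31 [a,b,c=111]: 0000  = hex 0
Output column (row 0 .. row 31) = 00000000000000000000000000000000
Output column grouped in 4s = 0000 0000 0000 0000 0000 0000 0000 0000 = 0x00000000
Convert to decimal digit by digit (value = value*16 + digit):
  0 -> 0
  0*16 + 0 = 0
  0*16 + 0 = 0
  0*16 + 0 = 0
  0*16 + 0 = 0
  0*16 + 0 = 0
  0*16 + 0 = 0
  0*16 + 0 = 0
Decimal = 0

0


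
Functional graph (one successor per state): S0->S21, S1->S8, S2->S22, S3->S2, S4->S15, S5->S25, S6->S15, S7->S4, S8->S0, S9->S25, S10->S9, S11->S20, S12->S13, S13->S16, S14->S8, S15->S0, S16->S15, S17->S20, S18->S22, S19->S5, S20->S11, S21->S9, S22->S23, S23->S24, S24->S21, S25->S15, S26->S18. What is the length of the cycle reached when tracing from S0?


Trace from S0 until a state repeats:
  S0 -> S21 -> S9 -> S25 -> S15 -> S0
S0 first seen at step 0, revisited at step 5.
Cycle length = 5 - 0 = 5

5


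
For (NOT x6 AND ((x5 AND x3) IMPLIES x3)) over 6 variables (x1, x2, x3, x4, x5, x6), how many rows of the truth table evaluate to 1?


Formula: (NOT x6 AND ((x5 AND x3) IMPLIES x3)) over 6 vars (64 rows)
Evaluate each row (x1, x2, x3, x4, x5, x6 as bits, MSB first):
  row 0 [000000]: (NOT 0 AND ((0 AND 0) IMPLIES 0)) -> 1
  row 1 [000001]: (NOT 1 AND ((0 AND 0) IMPLIES 0)) -> 0
  row 2 [000010]: (NOT 0 AND ((1 AND 0) IMPLIES 0)) -> 1
  row 3 [000011]: (NOT 1 AND ((1 AND 0) IMPLIES 0)) -> 0
  row 4 [000100]: (NOT 0 AND ((0 AND 0) IMPLIES 0)) -> 1
  (every remaining row is evaluated the same way; all 64 results are listed next)
Full result column, 8 rows per line (x1,x2,x3 fixed per line; x4,x5,x6 runs 000..111 left to right):
  rows 0-7 [x1,x2,x3=000]: 10101010  (ones: 4)
  rows 8-15 [x1,x2,x3=001]: 10101010  (ones: 4)
  rows 16-23 [x1,x2,x3=010]: 10101010  (ones: 4)
  rows 24-31 [x1,x2,x3=011]: 10101010  (ones: 4)
  rows 32-39 [x1,x2,x3=100]: 10101010  (ones: 4)
  rows 40-47 [x1,x2,x3=101]: 10101010  (ones: 4)
  rows 48-55 [x1,x2,x3=110]: 10101010  (ones: 4)
  rows 56-63 [x1,x2,x3=111]: 10101010  (ones: 4)
Count of 1-rows = 4+4+4+4+4+4+4+4 = 32

32


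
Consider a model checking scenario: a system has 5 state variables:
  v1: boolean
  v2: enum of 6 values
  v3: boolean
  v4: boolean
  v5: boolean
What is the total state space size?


State space = product of domain sizes of all variables.
Domain sizes:
  v1 (boolean): 2
  v2 (enum of 6 values): 6
  v3 (boolean): 2
  v4 (boolean): 2
  v5 (boolean): 2
Product = 2 * 6 * 2 * 2 * 2 = 96

96


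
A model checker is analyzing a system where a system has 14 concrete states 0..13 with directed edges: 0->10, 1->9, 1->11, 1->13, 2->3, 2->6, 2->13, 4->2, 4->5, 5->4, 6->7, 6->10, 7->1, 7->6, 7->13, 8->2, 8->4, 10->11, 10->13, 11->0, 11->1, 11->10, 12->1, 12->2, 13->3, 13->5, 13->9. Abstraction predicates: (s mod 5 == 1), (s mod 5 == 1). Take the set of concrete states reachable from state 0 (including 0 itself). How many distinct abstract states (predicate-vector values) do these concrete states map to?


BFS from 0:
Concrete reachable: {0, 1, 2, 3, 4, 5, 6, 7, 9, 10, 11, 13}
Abstract via predicates (s mod 5 == 1), (s mod 5 == 1):
  (0,0) <- {0, 2, 3, 4, 5, 7, 9, 10, 13}
  (1,1) <- {1, 6, 11}
Distinct abstract states = 2

2


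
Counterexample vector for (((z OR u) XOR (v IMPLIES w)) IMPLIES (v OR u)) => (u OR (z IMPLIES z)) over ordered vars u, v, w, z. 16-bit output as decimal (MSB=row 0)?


F1 = (((z OR u) XOR (v IMPLIES w)) IMPLIES (v OR u))
F2 = (u OR (z IMPLIES z))
Counterexample to F1=>F2 is where F1=1 and F2=0.
Evaluate each row (bits = u,v,w,z, MSB first):
  row 0 [0000]: F1=0 F2=1 -> F1&~F2 -> 0
  row 1 [0001]: F1=1 F2=1 -> F1&~F2 -> 0
  row 2 [0010]: F1=0 F2=1 -> F1&~F2 -> 0
  row 3 [0011]: F1=1 F2=1 -> F1&~F2 -> 0
  row 4 [0100]: F1=1 F2=1 -> F1&~F2 -> 0
  row 5 [0101]: F1=1 F2=1 -> F1&~F2 -> 0
  row 6 [0110]: F1=1 F2=1 -> F1&~F2 -> 0
  row 7 [0111]: F1=1 F2=1 -> F1&~F2 -> 0
  row 8 [1000]: F1=1 F2=1 -> F1&~F2 -> 0
  row 9 [1001]: F1=1 F2=1 -> F1&~F2 -> 0
  row 10 [1010]: F1=1 F2=1 -> F1&~F2 -> 0
  row 11 [1011]: F1=1 F2=1 -> F1&~F2 -> 0
  row 12 [1100]: F1=1 F2=1 -> F1&~F2 -> 0
  row 13 [1101]: F1=1 F2=1 -> F1&~F2 -> 0
  row 14 [1110]: F1=1 F2=1 -> F1&~F2 -> 0
  row 15 [1111]: F1=1 F2=1 -> F1&~F2 -> 0
Full result column, 4 rows per line (u,v fixed per line; w,z runs 00..11 left to right):
  rows 0-3 [u,v=00]: 0000  = hex 0
  rows 4-7 [u,v=01]: 0000  = hex 0
  rows 8-11 [u,v=10]: 0000  = hex 0
  rows 12-15 [u,v=11]: 0000  = hex 0
Counterexample vector (row 0 .. row 15) = 0000000000000000
Output column grouped in 4s = 0000 0000 0000 0000 = 0x0000
Convert to decimal digit by digit (value = value*16 + digit):
  0 -> 0
  0*16 + 0 = 0
  0*16 + 0 = 0
  0*16 + 0 = 0
Decimal = 0

0


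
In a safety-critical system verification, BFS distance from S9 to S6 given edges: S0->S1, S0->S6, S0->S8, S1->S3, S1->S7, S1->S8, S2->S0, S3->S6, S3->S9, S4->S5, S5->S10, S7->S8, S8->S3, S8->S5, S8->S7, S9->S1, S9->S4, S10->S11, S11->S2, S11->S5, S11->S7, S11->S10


BFS layer-by-layer from S9:
  dist 0: {S9}
  dist 1: {S1, S4}
  dist 2: {S3, S5, S7, S8}
  dist 3: {S6, S10}
  -> S6 reached at distance 3
Shortest path length = 3

3


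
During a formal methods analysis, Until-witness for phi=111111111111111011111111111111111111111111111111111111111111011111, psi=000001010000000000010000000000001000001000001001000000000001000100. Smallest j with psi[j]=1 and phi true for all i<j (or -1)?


(phi U psi) at 0: need smallest j with psi[j]=1 and phi[i]=1 for all i in [0,j).
Scan from step 0:
  step 0: phi=1, psi=0 -> continue
  step 1: phi=1, psi=0 -> continue
  step 2: phi=1, psi=0 -> continue
  step 3: phi=1, psi=0 -> continue
  step 5: psi=1 and phi held for [0,5) -> witness found
Witness step = 5

5


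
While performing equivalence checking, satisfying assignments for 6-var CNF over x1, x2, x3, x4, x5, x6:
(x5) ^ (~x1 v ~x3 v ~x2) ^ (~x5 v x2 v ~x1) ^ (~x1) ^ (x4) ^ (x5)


CNF with 6 clauses over 6 vars (64 assignments).
An assignment satisfies CNF iff every clause has >=1 true literal.
Check each row (bits = x1,x2,x3,x4,x5,x6; clause T/F shown):
  row 0 [000000]: clauses=FTTTFF -> 0
  row 1 [000001]: clauses=FTTTFF -> 0
  row 2 [000010]: clauses=TTTTFT -> 0
  row 3 [000011]: clauses=TTTTFT -> 0
  row 4 [000100]: clauses=FTTTTF -> 0
  (every remaining row is evaluated the same way; all 64 results are listed next)
Full result column, 8 rows per line (x1,x2,x3 fixed per line; x4,x5,x6 runs 000..111 left to right):
  rows 0-7 [x1,x2,x3=000]: 00000011  (ones: 2)
  rows 8-15 [x1,x2,x3=001]: 00000011  (ones: 2)
  rows 16-23 [x1,x2,x3=010]: 00000011  (ones: 2)
  rows 24-31 [x1,x2,x3=011]: 00000011  (ones: 2)
  rows 32-39 [x1,x2,x3=100]: 00000000  (ones: 0)
  rows 40-47 [x1,x2,x3=101]: 00000000  (ones: 0)
  rows 48-55 [x1,x2,x3=110]: 00000000  (ones: 0)
  rows 56-63 [x1,x2,x3=111]: 00000000  (ones: 0)
Satisfying assignments = 2+2+2+2+0+0+0+0 = 8

8


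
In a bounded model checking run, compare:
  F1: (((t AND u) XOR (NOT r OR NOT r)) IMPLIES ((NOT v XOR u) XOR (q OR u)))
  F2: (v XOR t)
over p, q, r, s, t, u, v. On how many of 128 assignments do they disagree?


F1 = (((t AND u) XOR (NOT r OR NOT r)) IMPLIES ((NOT v XOR u) XOR (q OR u)))
F2 = (v XOR t)
Evaluate both on each of 128 rows (bits = p,q,r,s,t,u,v):
  row 0 [0000000]: F1=1 F2=0 (differ) -> 1
  row 1 [0000001]: F1=0 F2=1 (differ) -> 1
  row 2 [0000010]: F1=1 F2=0 (differ) -> 1
  row 3 [0000011]: F1=0 F2=1 (differ) -> 1
  row 4 [0000100]: F1=1 F2=1 -> 0
  (every remaining row is evaluated the same way; all 128 results are listed next)
Full result column, 8 rows per line (p,q,r,s fixed per line; t,u,v runs 000..111 left to right):
  rows 0-7 [p,q,r,s=0000]: 11110001  (ones: 5)
  rows 8-15 [p,q,r,s=0001]: 11110001  (ones: 5)
  rows 16-23 [p,q,r,s=0010]: 10100100  (ones: 3)
  rows 24-31 [p,q,r,s=0011]: 10100100  (ones: 3)
  rows 32-39 [p,q,r,s=0100]: 00111101  (ones: 5)
  rows 40-47 [p,q,r,s=0101]: 00111101  (ones: 5)
  rows 48-55 [p,q,r,s=0110]: 10100100  (ones: 3)
  rows 56-63 [p,q,r,s=0111]: 10100100  (ones: 3)
  rows 64-71 [p,q,r,s=1000]: 11110001  (ones: 5)
  rows 72-79 [p,q,r,s=1001]: 11110001  (ones: 5)
  rows 80-87 [p,q,r,s=1010]: 10100100  (ones: 3)
  rows 88-95 [p,q,r,s=1011]: 10100100  (ones: 3)
  rows 96-103 [p,q,r,s=1100]: 00111101  (ones: 5)
  rows 104-111 [p,q,r,s=1101]: 00111101  (ones: 5)
  rows 112-119 [p,q,r,s=1110]: 10100100  (ones: 3)
  rows 120-127 [p,q,r,s=1111]: 10100100  (ones: 3)
Disagreements = 5+5+3+3+5+5+3+3+5+5+3+3+5+5+3+3 = 64

64


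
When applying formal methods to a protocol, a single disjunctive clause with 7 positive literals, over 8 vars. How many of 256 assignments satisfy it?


Step 1: Total=2^8=256
Step 2: Unsat when all 7 false: 2^1=2
Step 3: Sat=256-2=254

254


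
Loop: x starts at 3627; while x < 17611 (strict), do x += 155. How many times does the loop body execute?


Step 1: x goes from 3627 toward 17611 by 155; the body runs while x<17611, so iterations = ceil((bound-start)/step)
Step 2: Distance=13984
Step 3: ceil(13984/155)=91

91


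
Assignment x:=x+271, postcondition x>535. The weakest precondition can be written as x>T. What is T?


Formula: wp(x:=E, P) = P[E/x] (substitute E for x in postcondition)
Step 1: Postcondition: x>535
Step 2: Substitute x+271 for x: x+271>535
Step 3: Solve for x: x > 535-271 = 264

264


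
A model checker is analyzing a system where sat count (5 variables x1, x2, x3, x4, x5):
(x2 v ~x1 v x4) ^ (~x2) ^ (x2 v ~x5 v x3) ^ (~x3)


CNF with 4 clauses over 5 vars (32 assignments).
An assignment satisfies CNF iff every clause has >=1 true literal.
Check each row (bits = x1,x2,x3,x4,x5; clause T/F shown):
  row 0 [00000]: clauses=TTTT -> 1
  row 1 [00001]: clauses=TTFT -> 0
  row 2 [00010]: clauses=TTTT -> 1
  row 3 [00011]: clauses=TTFT -> 0
  row 4 [00100]: clauses=TTTF -> 0
  row 5 [00101]: clauses=TTTF -> 0
  row 6 [00110]: clauses=TTTF -> 0
  row 7 [00111]: clauses=TTTF -> 0
  row 8 [01000]: clauses=TFTT -> 0
  row 9 [01001]: clauses=TFTT -> 0
  row 10 [01010]: clauses=TFTT -> 0
  row 11 [01011]: clauses=TFTT -> 0
  row 12 [01100]: clauses=TFTF -> 0
  row 13 [01101]: clauses=TFTF -> 0
  row 14 [01110]: clauses=TFTF -> 0
  row 15 [01111]: clauses=TFTF -> 0
  row 16 [10000]: clauses=FTTT -> 0
  row 17 [10001]: clauses=FTFT -> 0
  row 18 [10010]: clauses=TTTT -> 1
  row 19 [10011]: clauses=TTFT -> 0
  row 20 [10100]: clauses=FTTF -> 0
  row 21 [10101]: clauses=FTTF -> 0
  row 22 [10110]: clauses=TTTF -> 0
  row 23 [10111]: clauses=TTTF -> 0
  row 24 [11000]: clauses=TFTT -> 0
  row 25 [11001]: clauses=TFTT -> 0
  row 26 [11010]: clauses=TFTT -> 0
  row 27 [11011]: clauses=TFTT -> 0
  row 28 [11100]: clauses=TFTF -> 0
  row 29 [11101]: clauses=TFTF -> 0
  row 30 [11110]: clauses=TFTF -> 0
  row 31 [11111]: clauses=TFTF -> 0
Full result column, 8 rows per line (x1,x2 fixed per line; x3,x4,x5 runs 000..111 left to right):
  rows 0-7 [x1,x2=00]: 10100000  (ones: 2)
  rows 8-15 [x1,x2=01]: 00000000  (ones: 0)
  rows 16-23 [x1,x2=10]: 00100000  (ones: 1)
  rows 24-31 [x1,x2=11]: 00000000  (ones: 0)
Satisfying assignments = 2+0+1+0 = 3

3


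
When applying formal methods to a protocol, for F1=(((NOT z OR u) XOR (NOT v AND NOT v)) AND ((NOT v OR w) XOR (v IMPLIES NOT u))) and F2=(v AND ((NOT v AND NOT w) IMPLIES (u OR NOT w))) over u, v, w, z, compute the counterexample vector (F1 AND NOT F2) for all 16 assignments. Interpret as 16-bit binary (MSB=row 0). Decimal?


F1 = (((NOT z OR u) XOR (NOT v AND NOT v)) AND ((NOT v OR w) XOR (v IMPLIES NOT u)))
F2 = (v AND ((NOT v AND NOT w) IMPLIES (u OR NOT w)))
Counterexample to F1=>F2 is where F1=1 and F2=0.
Evaluate each row (bits = u,v,w,z, MSB first):
  row 0 [0000]: F1=0 F2=0 -> F1&~F2 -> 0
  row 1 [0001]: F1=0 F2=0 -> F1&~F2 -> 0
  row 2 [0010]: F1=0 F2=0 -> F1&~F2 -> 0
  row 3 [0011]: F1=0 F2=0 -> F1&~F2 -> 0
  row 4 [0100]: F1=1 F2=1 -> F1&~F2 -> 0
  row 5 [0101]: F1=0 F2=1 -> F1&~F2 -> 0
  row 6 [0110]: F1=0 F2=1 -> F1&~F2 -> 0
  row 7 [0111]: F1=0 F2=1 -> F1&~F2 -> 0
  row 8 [1000]: F1=0 F2=0 -> F1&~F2 -> 0
  row 9 [1001]: F1=0 F2=0 -> F1&~F2 -> 0
  row 10 [1010]: F1=0 F2=0 -> F1&~F2 -> 0
  row 11 [1011]: F1=0 F2=0 -> F1&~F2 -> 0
  row 12 [1100]: F1=0 F2=1 -> F1&~F2 -> 0
  row 13 [1101]: F1=0 F2=1 -> F1&~F2 -> 0
  row 14 [1110]: F1=1 F2=1 -> F1&~F2 -> 0
  row 15 [1111]: F1=1 F2=1 -> F1&~F2 -> 0
Full result column, 4 rows per line (u,v fixed per line; w,z runs 00..11 left to right):
  rows 0-3 [u,v=00]: 0000  = hex 0
  rows 4-7 [u,v=01]: 0000  = hex 0
  rows 8-11 [u,v=10]: 0000  = hex 0
  rows 12-15 [u,v=11]: 0000  = hex 0
Counterexample vector (row 0 .. row 15) = 0000000000000000
Output column grouped in 4s = 0000 0000 0000 0000 = 0x0000
Convert to decimal digit by digit (value = value*16 + digit):
  0 -> 0
  0*16 + 0 = 0
  0*16 + 0 = 0
  0*16 + 0 = 0
Decimal = 0

0


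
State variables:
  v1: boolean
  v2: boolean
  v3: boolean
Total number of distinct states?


State space = product of domain sizes of all variables.
Domain sizes:
  v1 (boolean): 2
  v2 (boolean): 2
  v3 (boolean): 2
Product = 2 * 2 * 2 = 8

8


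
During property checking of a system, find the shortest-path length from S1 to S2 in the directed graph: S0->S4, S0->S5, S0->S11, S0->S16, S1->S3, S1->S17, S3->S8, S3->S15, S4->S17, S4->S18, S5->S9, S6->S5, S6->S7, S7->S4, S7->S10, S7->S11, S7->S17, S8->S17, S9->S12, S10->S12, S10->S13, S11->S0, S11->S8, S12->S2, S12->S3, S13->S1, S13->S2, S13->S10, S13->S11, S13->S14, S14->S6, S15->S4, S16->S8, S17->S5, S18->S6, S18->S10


BFS layer-by-layer from S1:
  dist 0: {S1}
  dist 1: {S3, S17}
  dist 2: {S5, S8, S15}
  dist 3: {S4, S9}
  dist 4: {S12, S18}
  dist 5: {S2, S6, S10}
  -> S2 reached at distance 5
Shortest path length = 5

5


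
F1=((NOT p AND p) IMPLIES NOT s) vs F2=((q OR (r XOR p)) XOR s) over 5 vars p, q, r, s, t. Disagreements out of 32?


F1 = ((NOT p AND p) IMPLIES NOT s)
F2 = ((q OR (r XOR p)) XOR s)
Evaluate both on each of 32 rows (bits = p,q,r,s,t):
  row 0 [00000]: F1=1 F2=0 (differ) -> 1
  row 1 [00001]: F1=1 F2=0 (differ) -> 1
  row 2 [00010]: F1=1 F2=1 -> 0
  row 3 [00011]: F1=1 F2=1 -> 0
  row 4 [00100]: F1=1 F2=1 -> 0
  row 5 [00101]: F1=1 F2=1 -> 0
  row 6 [00110]: F1=1 F2=0 (differ) -> 1
  row 7 [00111]: F1=1 F2=0 (differ) -> 1
  row 8 [01000]: F1=1 F2=1 -> 0
  row 9 [01001]: F1=1 F2=1 -> 0
  row 10 [01010]: F1=1 F2=0 (differ) -> 1
  row 11 [01011]: F1=1 F2=0 (differ) -> 1
  row 12 [01100]: F1=1 F2=1 -> 0
  row 13 [01101]: F1=1 F2=1 -> 0
  row 14 [01110]: F1=1 F2=0 (differ) -> 1
  row 15 [01111]: F1=1 F2=0 (differ) -> 1
  row 16 [10000]: F1=1 F2=1 -> 0
  row 17 [10001]: F1=1 F2=1 -> 0
  row 18 [10010]: F1=1 F2=0 (differ) -> 1
  row 19 [10011]: F1=1 F2=0 (differ) -> 1
  row 20 [10100]: F1=1 F2=0 (differ) -> 1
  row 21 [10101]: F1=1 F2=0 (differ) -> 1
  row 22 [10110]: F1=1 F2=1 -> 0
  row 23 [10111]: F1=1 F2=1 -> 0
  row 24 [11000]: F1=1 F2=1 -> 0
  row 25 [11001]: F1=1 F2=1 -> 0
  row 26 [11010]: F1=1 F2=0 (differ) -> 1
  row 27 [11011]: F1=1 F2=0 (differ) -> 1
  row 28 [11100]: F1=1 F2=1 -> 0
  row 29 [11101]: F1=1 F2=1 -> 0
  row 30 [11110]: F1=1 F2=0 (differ) -> 1
  row 31 [11111]: F1=1 F2=0 (differ) -> 1
Full result column, 8 rows per line (p,q fixed per line; r,s,t runs 000..111 left to right):
  rows 0-7 [p,q=00]: 11000011  (ones: 4)
  rows 8-15 [p,q=01]: 00110011  (ones: 4)
  rows 16-23 [p,q=10]: 00111100  (ones: 4)
  rows 24-31 [p,q=11]: 00110011  (ones: 4)
Disagreements = 4+4+4+4 = 16

16


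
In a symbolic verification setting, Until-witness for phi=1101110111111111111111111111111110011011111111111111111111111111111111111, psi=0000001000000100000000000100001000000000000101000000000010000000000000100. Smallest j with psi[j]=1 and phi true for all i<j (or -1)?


(phi U psi) at 0: need smallest j with psi[j]=1 and phi[i]=1 for all i in [0,j).
Scan from step 0:
  step 0: phi=1, psi=0 -> continue
  step 1: phi=1, psi=0 -> continue
  step 2: phi=0 -> phi-prefix broken from here
  step 6: psi=1 but phi already failed -> not a witness
  step 13: psi=1 but phi already failed -> not a witness
  step 25: psi=1 but phi already failed -> not a witness
  step 30: psi=1 but phi already failed -> not a witness
  step 43: psi=1 but phi already failed -> not a witness
  step 45: psi=1 but phi already failed -> not a witness
  step 56: psi=1 but phi already failed -> not a witness
  step 70: psi=1 but phi already failed -> not a witness
  end of trace: no witness -> -1
Witness step = -1

-1


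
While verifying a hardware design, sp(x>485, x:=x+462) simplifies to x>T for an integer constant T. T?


Formula: sp(P, x:=E) = exists old_x. (x = E[old_x/x]) AND P[old_x/x] (old_x is the value of x before the assignment; eliminate old_x by solving x = E[old_x/x] for old_x)
Step 1: Precondition P: x>485, i.e. old_x > 485
Step 2: Assignment gives x = old_x + 462, so old_x = x - 462
Step 3: Substitute into P: x - 462 > 485
Step 4: Simplify: x > 485+462 = 947

947


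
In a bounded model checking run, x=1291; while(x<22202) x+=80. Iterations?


Step 1: x goes from 1291 toward 22202 by 80; the body runs while x<22202, so iterations = ceil((bound-start)/step)
Step 2: Distance=20911
Step 3: ceil(20911/80)=262

262


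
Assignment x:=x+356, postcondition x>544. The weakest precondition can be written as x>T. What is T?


Formula: wp(x:=E, P) = P[E/x] (substitute E for x in postcondition)
Step 1: Postcondition: x>544
Step 2: Substitute x+356 for x: x+356>544
Step 3: Solve for x: x > 544-356 = 188

188


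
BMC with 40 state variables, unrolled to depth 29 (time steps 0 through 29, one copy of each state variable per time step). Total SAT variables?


BMC unrolls to depth k, creating one copy of each state var for steps 0..k.
Step count = 29 + 1 = 30 (steps 0 through 29)
Vars per step = 40
Total = 40 * 30 = 1200

1200


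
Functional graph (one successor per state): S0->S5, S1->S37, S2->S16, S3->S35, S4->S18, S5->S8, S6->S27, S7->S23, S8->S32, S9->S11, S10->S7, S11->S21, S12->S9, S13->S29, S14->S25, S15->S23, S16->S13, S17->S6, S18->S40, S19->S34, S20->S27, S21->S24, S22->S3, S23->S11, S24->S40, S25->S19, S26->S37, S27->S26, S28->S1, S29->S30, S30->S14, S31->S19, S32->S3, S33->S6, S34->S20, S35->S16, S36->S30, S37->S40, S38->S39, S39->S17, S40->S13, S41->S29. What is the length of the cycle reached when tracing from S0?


Trace from S0 until a state repeats:
  S0 -> S5 -> S8 -> S32 -> S3 -> S35 -> S16 -> S13 -> S29 -> S30 -> S14 -> S25 -> S19 -> S34 -> S20 -> S27 -> S26 -> S37 -> S40 -> S13
S13 first seen at step 7, revisited at step 19.
Cycle length = 19 - 7 = 12

12


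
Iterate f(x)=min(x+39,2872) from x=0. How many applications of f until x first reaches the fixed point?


Step 1: x=0, cap=2872, increment=39
Step 2: x grows by 39 each step until capped at 2872; fixed point is x=2872
Step 3: iterations = ceil(2872/39) = 74

74


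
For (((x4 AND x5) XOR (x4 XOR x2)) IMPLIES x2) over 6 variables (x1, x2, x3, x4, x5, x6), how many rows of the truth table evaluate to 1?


Formula: (((x4 AND x5) XOR (x4 XOR x2)) IMPLIES x2) over 6 vars (64 rows)
Evaluate each row (x1, x2, x3, x4, x5, x6 as bits, MSB first):
  row 0 [000000]: (((0 AND 0) XOR (0 XOR 0)) IMPLIES 0) -> 1
  row 1 [000001]: (((0 AND 0) XOR (0 XOR 0)) IMPLIES 0) -> 1
  row 2 [000010]: (((0 AND 1) XOR (0 XOR 0)) IMPLIES 0) -> 1
  row 3 [000011]: (((0 AND 1) XOR (0 XOR 0)) IMPLIES 0) -> 1
  row 4 [000100]: (((1 AND 0) XOR (1 XOR 0)) IMPLIES 0) -> 0
  (every remaining row is evaluated the same way; all 64 results are listed next)
Full result column, 8 rows per line (x1,x2,x3 fixed per line; x4,x5,x6 runs 000..111 left to right):
  rows 0-7 [x1,x2,x3=000]: 11110011  (ones: 6)
  rows 8-15 [x1,x2,x3=001]: 11110011  (ones: 6)
  rows 16-23 [x1,x2,x3=010]: 11111111  (ones: 8)
  rows 24-31 [x1,x2,x3=011]: 11111111  (ones: 8)
  rows 32-39 [x1,x2,x3=100]: 11110011  (ones: 6)
  rows 40-47 [x1,x2,x3=101]: 11110011  (ones: 6)
  rows 48-55 [x1,x2,x3=110]: 11111111  (ones: 8)
  rows 56-63 [x1,x2,x3=111]: 11111111  (ones: 8)
Count of 1-rows = 6+6+8+8+6+6+8+8 = 56

56


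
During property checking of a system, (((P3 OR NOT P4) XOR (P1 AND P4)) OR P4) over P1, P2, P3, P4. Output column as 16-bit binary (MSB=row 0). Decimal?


Formula: (((P3 OR NOT P4) XOR (P1 AND P4)) OR P4) over P1, P2, P3, P4 (16 rows)
Evaluate each row (bits = P1,P2,P3,P4, MSB first):
  row 0 [0000]: (((0 OR NOT 0) XOR (0 AND 0)) OR 0) -> 1
  row 1 [0001]: (((0 OR NOT 1) XOR (0 AND 1)) OR 1) -> 1
  row 2 [0010]: (((1 OR NOT 0) XOR (0 AND 0)) OR 0) -> 1
  row 3 [0011]: (((1 OR NOT 1) XOR (0 AND 1)) OR 1) -> 1
  row 4 [0100]: (((0 OR NOT 0) XOR (0 AND 0)) OR 0) -> 1
  row 5 [0101]: (((0 OR NOT 1) XOR (0 AND 1)) OR 1) -> 1
  row 6 [0110]: (((1 OR NOT 0) XOR (0 AND 0)) OR 0) -> 1
  row 7 [0111]: (((1 OR NOT 1) XOR (0 AND 1)) OR 1) -> 1
  row 8 [1000]: (((0 OR NOT 0) XOR (1 AND 0)) OR 0) -> 1
  row 9 [1001]: (((0 OR NOT 1) XOR (1 AND 1)) OR 1) -> 1
  row 10 [1010]: (((1 OR NOT 0) XOR (1 AND 0)) OR 0) -> 1
  row 11 [1011]: (((1 OR NOT 1) XOR (1 AND 1)) OR 1) -> 1
  row 12 [1100]: (((0 OR NOT 0) XOR (1 AND 0)) OR 0) -> 1
  row 13 [1101]: (((0 OR NOT 1) XOR (1 AND 1)) OR 1) -> 1
  row 14 [1110]: (((1 OR NOT 0) XOR (1 AND 0)) OR 0) -> 1
  row 15 [1111]: (((1 OR NOT 1) XOR (1 AND 1)) OR 1) -> 1
Full result column, 4 rows per line (P1,P2 fixed per line; P3,P4 runs 00..11 left to right):
  rows 0-3 [P1,P2=00]: 1111  = hex F
  rows 4-7 [P1,P2=01]: 1111  = hex F
  rows 8-11 [P1,P2=10]: 1111  = hex F
  rows 12-15 [P1,P2=11]: 1111  = hex F
Output column (row 0 .. row 15) = 1111111111111111
Output column grouped in 4s = 1111 1111 1111 1111 = 0xFFFF
Convert to decimal digit by digit (value = value*16 + digit):
  F -> 15
  15*16 + 15 (F) = 255
  255*16 + 15 (F) = 4095
  4095*16 + 15 (F) = 65535
Decimal = 65535

65535


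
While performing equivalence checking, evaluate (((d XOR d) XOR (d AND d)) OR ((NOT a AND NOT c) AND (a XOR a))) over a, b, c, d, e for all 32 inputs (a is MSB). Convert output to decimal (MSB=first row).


Formula: (((d XOR d) XOR (d AND d)) OR ((NOT a AND NOT c) AND (a XOR a))) over a, b, c, d, e (32 rows)
Evaluate each row (bits = a,b,c,d,e, MSB first):
  row 0 [00000]: (((0 XOR 0) XOR (0 AND 0)) OR ((NOT 0 AND NOT 0) AND (0 XOR 0))) -> 0
  row 1 [00001]: (((0 XOR 0) XOR (0 AND 0)) OR ((NOT 0 AND NOT 0) AND (0 XOR 0))) -> 0
  row 2 [00010]: (((1 XOR 1) XOR (1 AND 1)) OR ((NOT 0 AND NOT 0) AND (0 XOR 0))) -> 1
  row 3 [00011]: (((1 XOR 1) XOR (1 AND 1)) OR ((NOT 0 AND NOT 0) AND (0 XOR 0))) -> 1
  row 4 [00100]: (((0 XOR 0) XOR (0 AND 0)) OR ((NOT 0 AND NOT 1) AND (0 XOR 0))) -> 0
  row 5 [00101]: (((0 XOR 0) XOR (0 AND 0)) OR ((NOT 0 AND NOT 1) AND (0 XOR 0))) -> 0
  row 6 [00110]: (((1 XOR 1) XOR (1 AND 1)) OR ((NOT 0 AND NOT 1) AND (0 XOR 0))) -> 1
  row 7 [00111]: (((1 XOR 1) XOR (1 AND 1)) OR ((NOT 0 AND NOT 1) AND (0 XOR 0))) -> 1
  row 8 [01000]: (((0 XOR 0) XOR (0 AND 0)) OR ((NOT 0 AND NOT 0) AND (0 XOR 0))) -> 0
  row 9 [01001]: (((0 XOR 0) XOR (0 AND 0)) OR ((NOT 0 AND NOT 0) AND (0 XOR 0))) -> 0
  row 10 [01010]: (((1 XOR 1) XOR (1 AND 1)) OR ((NOT 0 AND NOT 0) AND (0 XOR 0))) -> 1
  row 11 [01011]: (((1 XOR 1) XOR (1 AND 1)) OR ((NOT 0 AND NOT 0) AND (0 XOR 0))) -> 1
  row 12 [01100]: (((0 XOR 0) XOR (0 AND 0)) OR ((NOT 0 AND NOT 1) AND (0 XOR 0))) -> 0
  row 13 [01101]: (((0 XOR 0) XOR (0 AND 0)) OR ((NOT 0 AND NOT 1) AND (0 XOR 0))) -> 0
  row 14 [01110]: (((1 XOR 1) XOR (1 AND 1)) OR ((NOT 0 AND NOT 1) AND (0 XOR 0))) -> 1
  row 15 [01111]: (((1 XOR 1) XOR (1 AND 1)) OR ((NOT 0 AND NOT 1) AND (0 XOR 0))) -> 1
  row 16 [10000]: (((0 XOR 0) XOR (0 AND 0)) OR ((NOT 1 AND NOT 0) AND (1 XOR 1))) -> 0
  row 17 [10001]: (((0 XOR 0) XOR (0 AND 0)) OR ((NOT 1 AND NOT 0) AND (1 XOR 1))) -> 0
  row 18 [10010]: (((1 XOR 1) XOR (1 AND 1)) OR ((NOT 1 AND NOT 0) AND (1 XOR 1))) -> 1
  row 19 [10011]: (((1 XOR 1) XOR (1 AND 1)) OR ((NOT 1 AND NOT 0) AND (1 XOR 1))) -> 1
  row 20 [10100]: (((0 XOR 0) XOR (0 AND 0)) OR ((NOT 1 AND NOT 1) AND (1 XOR 1))) -> 0
  row 21 [10101]: (((0 XOR 0) XOR (0 AND 0)) OR ((NOT 1 AND NOT 1) AND (1 XOR 1))) -> 0
  row 22 [10110]: (((1 XOR 1) XOR (1 AND 1)) OR ((NOT 1 AND NOT 1) AND (1 XOR 1))) -> 1
  row 23 [10111]: (((1 XOR 1) XOR (1 AND 1)) OR ((NOT 1 AND NOT 1) AND (1 XOR 1))) -> 1
  row 24 [11000]: (((0 XOR 0) XOR (0 AND 0)) OR ((NOT 1 AND NOT 0) AND (1 XOR 1))) -> 0
  row 25 [11001]: (((0 XOR 0) XOR (0 AND 0)) OR ((NOT 1 AND NOT 0) AND (1 XOR 1))) -> 0
  row 26 [11010]: (((1 XOR 1) XOR (1 AND 1)) OR ((NOT 1 AND NOT 0) AND (1 XOR 1))) -> 1
  row 27 [11011]: (((1 XOR 1) XOR (1 AND 1)) OR ((NOT 1 AND NOT 0) AND (1 XOR 1))) -> 1
  row 28 [11100]: (((0 XOR 0) XOR (0 AND 0)) OR ((NOT 1 AND NOT 1) AND (1 XOR 1))) -> 0
  row 29 [11101]: (((0 XOR 0) XOR (0 AND 0)) OR ((NOT 1 AND NOT 1) AND (1 XOR 1))) -> 0
  row 30 [11110]: (((1 XOR 1) XOR (1 AND 1)) OR ((NOT 1 AND NOT 1) AND (1 XOR 1))) -> 1
  row 31 [11111]: (((1 XOR 1) XOR (1 AND 1)) OR ((NOT 1 AND NOT 1) AND (1 XOR 1))) -> 1
Full result column, 4 rows per line (a,b,c fixed per line; d,e runs 00..11 left to right):
  rows 0-3 [a,b,c=000]: 0011  = hex 3
  rows 4-7 [a,b,c=001]: 0011  = hex 3
  rows 8-11 [a,b,c=010]: 0011  = hex 3
  rows 12-15 [a,b,c=011]: 0011  = hex 3
  rows 16-19 [a,b,c=100]: 0011  = hex 3
  rows 20-23 [a,b,c=101]: 0011  = hex 3
  rows 24-27 [a,b,c=110]: 0011  = hex 3
  rows 28-31 [a,b,c=111]: 0011  = hex 3
Output column (row 0 .. row 31) = 00110011001100110011001100110011
Output column grouped in 4s = 0011 0011 0011 0011 0011 0011 0011 0011 = 0x33333333
Convert to decimal digit by digit (value = value*16 + digit):
  3 -> 3
  3*16 + 3 = 51
  51*16 + 3 = 819
  819*16 + 3 = 13107
  13107*16 + 3 = 209715
  209715*16 + 3 = 3355443
  3355443*16 + 3 = 53687091
  53687091*16 + 3 = 858993459
Decimal = 858993459

858993459
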